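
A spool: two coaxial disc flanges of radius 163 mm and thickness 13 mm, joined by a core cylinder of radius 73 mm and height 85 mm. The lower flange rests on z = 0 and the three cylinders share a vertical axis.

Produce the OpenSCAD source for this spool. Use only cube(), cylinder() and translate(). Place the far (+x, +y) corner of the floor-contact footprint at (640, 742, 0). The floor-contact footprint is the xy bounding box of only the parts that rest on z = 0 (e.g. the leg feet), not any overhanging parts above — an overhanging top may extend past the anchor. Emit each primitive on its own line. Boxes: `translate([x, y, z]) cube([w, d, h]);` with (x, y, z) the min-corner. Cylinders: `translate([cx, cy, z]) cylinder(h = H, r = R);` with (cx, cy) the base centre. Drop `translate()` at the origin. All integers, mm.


translate([477, 579, 0]) cylinder(h = 13, r = 163);
translate([477, 579, 13]) cylinder(h = 85, r = 73);
translate([477, 579, 98]) cylinder(h = 13, r = 163);


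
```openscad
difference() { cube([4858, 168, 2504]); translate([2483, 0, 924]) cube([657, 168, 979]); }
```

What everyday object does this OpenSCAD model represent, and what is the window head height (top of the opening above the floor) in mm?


A wall with a window opening. The window head height is 1903 mm.

A wall with a rectangular opening subtracted — a window. Sill at z = 924, opening 979 mm tall, so the head is at 924 + 979 = 1903 mm.


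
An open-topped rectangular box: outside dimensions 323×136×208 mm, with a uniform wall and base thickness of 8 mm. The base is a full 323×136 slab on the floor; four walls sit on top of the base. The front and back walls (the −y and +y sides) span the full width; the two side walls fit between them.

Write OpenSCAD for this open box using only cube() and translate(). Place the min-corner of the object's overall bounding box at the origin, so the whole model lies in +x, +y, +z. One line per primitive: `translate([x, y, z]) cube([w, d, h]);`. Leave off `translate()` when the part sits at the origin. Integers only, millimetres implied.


cube([323, 136, 8]);
translate([0, 0, 8]) cube([323, 8, 200]);
translate([0, 128, 8]) cube([323, 8, 200]);
translate([0, 8, 8]) cube([8, 120, 200]);
translate([315, 8, 8]) cube([8, 120, 200]);


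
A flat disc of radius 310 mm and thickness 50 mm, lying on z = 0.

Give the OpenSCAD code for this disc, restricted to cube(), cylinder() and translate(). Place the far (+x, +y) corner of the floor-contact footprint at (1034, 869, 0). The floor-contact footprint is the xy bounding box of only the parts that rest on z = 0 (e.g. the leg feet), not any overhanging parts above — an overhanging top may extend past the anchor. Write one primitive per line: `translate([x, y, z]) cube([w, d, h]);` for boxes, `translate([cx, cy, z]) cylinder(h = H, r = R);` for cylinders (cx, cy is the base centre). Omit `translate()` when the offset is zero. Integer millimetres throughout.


translate([724, 559, 0]) cylinder(h = 50, r = 310);


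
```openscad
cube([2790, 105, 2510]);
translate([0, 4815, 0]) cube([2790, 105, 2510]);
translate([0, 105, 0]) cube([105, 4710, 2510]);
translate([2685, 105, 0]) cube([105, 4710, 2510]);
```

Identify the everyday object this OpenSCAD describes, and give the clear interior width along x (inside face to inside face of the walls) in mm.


A house (or room) frame. The interior width is 2580 mm.

Four 2510 mm walls enclosing a rectangle with no floor or roof — a room or house frame. Outside width is 2790 mm and wall thickness is 105 mm, so the interior width is 2790 − 2 × 105 = 2580 mm.


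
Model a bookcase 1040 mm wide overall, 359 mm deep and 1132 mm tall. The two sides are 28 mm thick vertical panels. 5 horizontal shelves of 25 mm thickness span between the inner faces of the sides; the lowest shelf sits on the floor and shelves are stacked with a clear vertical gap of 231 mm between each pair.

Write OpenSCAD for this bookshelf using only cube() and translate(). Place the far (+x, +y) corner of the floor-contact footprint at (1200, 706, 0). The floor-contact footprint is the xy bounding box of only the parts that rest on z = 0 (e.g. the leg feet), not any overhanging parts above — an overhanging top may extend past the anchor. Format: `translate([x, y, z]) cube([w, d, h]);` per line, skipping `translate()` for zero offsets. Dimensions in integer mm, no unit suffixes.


translate([160, 347, 0]) cube([28, 359, 1132]);
translate([1172, 347, 0]) cube([28, 359, 1132]);
translate([188, 347, 0]) cube([984, 359, 25]);
translate([188, 347, 256]) cube([984, 359, 25]);
translate([188, 347, 512]) cube([984, 359, 25]);
translate([188, 347, 768]) cube([984, 359, 25]);
translate([188, 347, 1024]) cube([984, 359, 25]);


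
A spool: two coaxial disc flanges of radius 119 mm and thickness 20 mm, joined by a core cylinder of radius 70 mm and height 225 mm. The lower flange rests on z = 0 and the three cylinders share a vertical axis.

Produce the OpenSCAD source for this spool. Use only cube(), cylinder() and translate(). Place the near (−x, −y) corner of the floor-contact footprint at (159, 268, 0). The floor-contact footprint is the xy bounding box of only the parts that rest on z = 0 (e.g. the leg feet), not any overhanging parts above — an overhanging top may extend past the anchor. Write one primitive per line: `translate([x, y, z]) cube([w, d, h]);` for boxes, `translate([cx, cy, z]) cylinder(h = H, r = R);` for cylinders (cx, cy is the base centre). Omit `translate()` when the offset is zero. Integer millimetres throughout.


translate([278, 387, 0]) cylinder(h = 20, r = 119);
translate([278, 387, 20]) cylinder(h = 225, r = 70);
translate([278, 387, 245]) cylinder(h = 20, r = 119);


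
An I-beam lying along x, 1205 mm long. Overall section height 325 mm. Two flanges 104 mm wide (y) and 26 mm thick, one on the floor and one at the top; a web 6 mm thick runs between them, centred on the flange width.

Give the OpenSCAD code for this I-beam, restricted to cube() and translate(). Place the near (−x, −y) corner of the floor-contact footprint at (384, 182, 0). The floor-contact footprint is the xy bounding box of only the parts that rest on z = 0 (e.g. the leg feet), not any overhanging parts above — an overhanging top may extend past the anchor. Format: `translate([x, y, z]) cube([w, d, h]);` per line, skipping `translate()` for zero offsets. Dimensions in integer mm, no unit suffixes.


translate([384, 182, 0]) cube([1205, 104, 26]);
translate([384, 231, 26]) cube([1205, 6, 273]);
translate([384, 182, 299]) cube([1205, 104, 26]);


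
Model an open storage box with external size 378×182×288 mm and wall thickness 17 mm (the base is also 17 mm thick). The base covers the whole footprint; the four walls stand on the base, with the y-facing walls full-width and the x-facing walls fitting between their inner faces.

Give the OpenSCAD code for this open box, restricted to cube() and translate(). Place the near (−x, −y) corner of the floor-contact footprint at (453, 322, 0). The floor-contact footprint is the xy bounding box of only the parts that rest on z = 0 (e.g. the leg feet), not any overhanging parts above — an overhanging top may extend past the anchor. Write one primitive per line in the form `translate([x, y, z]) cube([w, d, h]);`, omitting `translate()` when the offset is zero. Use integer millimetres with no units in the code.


translate([453, 322, 0]) cube([378, 182, 17]);
translate([453, 322, 17]) cube([378, 17, 271]);
translate([453, 487, 17]) cube([378, 17, 271]);
translate([453, 339, 17]) cube([17, 148, 271]);
translate([814, 339, 17]) cube([17, 148, 271]);


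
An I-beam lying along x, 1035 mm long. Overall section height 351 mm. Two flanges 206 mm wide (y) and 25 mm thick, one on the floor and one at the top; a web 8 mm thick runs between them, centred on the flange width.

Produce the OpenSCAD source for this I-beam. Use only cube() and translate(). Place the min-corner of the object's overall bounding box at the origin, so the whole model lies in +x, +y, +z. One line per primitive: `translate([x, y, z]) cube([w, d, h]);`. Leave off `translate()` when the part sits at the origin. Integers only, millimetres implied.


cube([1035, 206, 25]);
translate([0, 99, 25]) cube([1035, 8, 301]);
translate([0, 0, 326]) cube([1035, 206, 25]);


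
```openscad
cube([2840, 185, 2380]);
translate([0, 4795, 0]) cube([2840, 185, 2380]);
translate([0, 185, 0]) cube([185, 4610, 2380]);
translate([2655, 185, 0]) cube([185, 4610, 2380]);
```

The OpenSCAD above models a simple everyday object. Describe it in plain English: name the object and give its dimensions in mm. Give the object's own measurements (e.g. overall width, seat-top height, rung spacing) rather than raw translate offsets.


The wall frame of a small rectangular building: four walls, each 2380 mm tall and 185 mm thick, enclosing a footprint 2840 mm (x) by 4980 mm (y) outside-to-outside, with no floor or roof. The front and back walls (the −y and +y sides) span the full width; the two side walls fit between them.


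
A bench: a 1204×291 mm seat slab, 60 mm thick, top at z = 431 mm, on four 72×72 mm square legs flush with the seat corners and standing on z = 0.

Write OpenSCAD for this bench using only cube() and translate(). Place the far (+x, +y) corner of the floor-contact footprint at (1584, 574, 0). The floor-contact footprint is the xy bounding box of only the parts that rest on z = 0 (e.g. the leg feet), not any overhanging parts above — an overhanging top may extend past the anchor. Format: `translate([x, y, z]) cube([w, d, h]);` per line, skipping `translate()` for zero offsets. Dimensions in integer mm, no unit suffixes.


translate([380, 283, 371]) cube([1204, 291, 60]);
translate([380, 283, 0]) cube([72, 72, 371]);
translate([380, 502, 0]) cube([72, 72, 371]);
translate([1512, 283, 0]) cube([72, 72, 371]);
translate([1512, 502, 0]) cube([72, 72, 371]);


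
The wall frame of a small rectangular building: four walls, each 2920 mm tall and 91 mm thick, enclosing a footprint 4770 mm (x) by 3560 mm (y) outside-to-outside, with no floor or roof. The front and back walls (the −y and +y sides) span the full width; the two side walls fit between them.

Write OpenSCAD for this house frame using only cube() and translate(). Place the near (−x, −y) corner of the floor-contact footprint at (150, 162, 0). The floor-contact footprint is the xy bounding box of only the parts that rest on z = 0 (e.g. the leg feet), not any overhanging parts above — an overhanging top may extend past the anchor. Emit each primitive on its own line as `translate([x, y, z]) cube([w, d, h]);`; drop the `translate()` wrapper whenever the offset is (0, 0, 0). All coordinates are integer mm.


translate([150, 162, 0]) cube([4770, 91, 2920]);
translate([150, 3631, 0]) cube([4770, 91, 2920]);
translate([150, 253, 0]) cube([91, 3378, 2920]);
translate([4829, 253, 0]) cube([91, 3378, 2920]);


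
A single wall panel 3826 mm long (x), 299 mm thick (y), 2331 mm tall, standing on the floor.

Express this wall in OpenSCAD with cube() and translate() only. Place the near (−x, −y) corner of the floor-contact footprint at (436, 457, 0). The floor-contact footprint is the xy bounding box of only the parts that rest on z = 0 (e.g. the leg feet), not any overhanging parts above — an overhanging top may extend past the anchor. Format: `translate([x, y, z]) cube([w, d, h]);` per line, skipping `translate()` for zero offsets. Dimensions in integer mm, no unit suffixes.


translate([436, 457, 0]) cube([3826, 299, 2331]);


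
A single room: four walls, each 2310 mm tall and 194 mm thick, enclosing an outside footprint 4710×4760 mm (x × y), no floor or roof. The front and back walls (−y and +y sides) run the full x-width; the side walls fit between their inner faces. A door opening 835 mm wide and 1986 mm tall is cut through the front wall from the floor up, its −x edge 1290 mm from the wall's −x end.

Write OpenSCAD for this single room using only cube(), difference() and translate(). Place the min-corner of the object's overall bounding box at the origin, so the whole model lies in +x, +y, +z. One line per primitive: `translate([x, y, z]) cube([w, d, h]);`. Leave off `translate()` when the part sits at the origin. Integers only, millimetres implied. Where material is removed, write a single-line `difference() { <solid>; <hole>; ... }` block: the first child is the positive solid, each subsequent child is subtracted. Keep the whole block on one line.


difference() { cube([4710, 194, 2310]); translate([1290, 0, 0]) cube([835, 194, 1986]); }
translate([0, 4566, 0]) cube([4710, 194, 2310]);
translate([0, 194, 0]) cube([194, 4372, 2310]);
translate([4516, 194, 0]) cube([194, 4372, 2310]);


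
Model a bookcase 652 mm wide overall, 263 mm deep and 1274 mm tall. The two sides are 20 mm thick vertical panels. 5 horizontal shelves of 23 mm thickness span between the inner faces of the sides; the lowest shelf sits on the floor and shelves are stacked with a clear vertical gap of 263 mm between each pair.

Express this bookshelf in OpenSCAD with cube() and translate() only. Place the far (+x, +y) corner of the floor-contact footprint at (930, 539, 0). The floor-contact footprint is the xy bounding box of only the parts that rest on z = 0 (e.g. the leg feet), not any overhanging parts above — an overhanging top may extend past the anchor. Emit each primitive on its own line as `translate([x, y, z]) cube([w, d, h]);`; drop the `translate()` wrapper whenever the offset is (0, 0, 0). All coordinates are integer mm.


translate([278, 276, 0]) cube([20, 263, 1274]);
translate([910, 276, 0]) cube([20, 263, 1274]);
translate([298, 276, 0]) cube([612, 263, 23]);
translate([298, 276, 286]) cube([612, 263, 23]);
translate([298, 276, 572]) cube([612, 263, 23]);
translate([298, 276, 858]) cube([612, 263, 23]);
translate([298, 276, 1144]) cube([612, 263, 23]);


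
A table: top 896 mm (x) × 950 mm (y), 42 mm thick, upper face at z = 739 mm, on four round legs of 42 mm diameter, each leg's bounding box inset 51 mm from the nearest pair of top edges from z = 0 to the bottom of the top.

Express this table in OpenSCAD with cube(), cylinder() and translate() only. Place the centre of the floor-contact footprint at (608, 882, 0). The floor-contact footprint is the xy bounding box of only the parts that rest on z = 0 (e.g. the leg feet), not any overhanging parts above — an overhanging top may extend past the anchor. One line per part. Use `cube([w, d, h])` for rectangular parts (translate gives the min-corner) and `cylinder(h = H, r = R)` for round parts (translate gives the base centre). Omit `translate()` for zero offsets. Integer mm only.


translate([160, 407, 697]) cube([896, 950, 42]);
translate([232, 479, 0]) cylinder(h = 697, r = 21);
translate([984, 479, 0]) cylinder(h = 697, r = 21);
translate([232, 1285, 0]) cylinder(h = 697, r = 21);
translate([984, 1285, 0]) cylinder(h = 697, r = 21);


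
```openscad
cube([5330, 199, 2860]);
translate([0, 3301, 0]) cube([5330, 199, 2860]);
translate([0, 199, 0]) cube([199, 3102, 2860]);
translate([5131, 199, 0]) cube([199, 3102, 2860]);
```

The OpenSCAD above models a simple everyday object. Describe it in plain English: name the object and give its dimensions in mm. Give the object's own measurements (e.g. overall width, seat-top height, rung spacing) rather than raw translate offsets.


The wall frame of a small rectangular building: four walls, each 2860 mm tall and 199 mm thick, enclosing a footprint 5330 mm (x) by 3500 mm (y) outside-to-outside, with no floor or roof. The front and back walls (the −y and +y sides) span the full width; the two side walls fit between them.


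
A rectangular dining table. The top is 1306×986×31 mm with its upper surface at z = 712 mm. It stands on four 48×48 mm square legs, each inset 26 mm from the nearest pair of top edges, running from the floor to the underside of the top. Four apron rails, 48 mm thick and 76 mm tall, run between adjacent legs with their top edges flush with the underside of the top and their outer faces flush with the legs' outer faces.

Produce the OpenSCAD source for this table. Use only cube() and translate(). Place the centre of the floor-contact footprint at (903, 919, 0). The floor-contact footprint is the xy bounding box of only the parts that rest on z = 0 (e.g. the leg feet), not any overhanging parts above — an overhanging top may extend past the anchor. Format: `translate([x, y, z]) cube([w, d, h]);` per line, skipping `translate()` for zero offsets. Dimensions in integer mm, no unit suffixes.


translate([250, 426, 681]) cube([1306, 986, 31]);
translate([276, 452, 0]) cube([48, 48, 681]);
translate([1482, 452, 0]) cube([48, 48, 681]);
translate([276, 1338, 0]) cube([48, 48, 681]);
translate([1482, 1338, 0]) cube([48, 48, 681]);
translate([324, 452, 605]) cube([1158, 48, 76]);
translate([324, 1338, 605]) cube([1158, 48, 76]);
translate([276, 500, 605]) cube([48, 838, 76]);
translate([1482, 500, 605]) cube([48, 838, 76]);


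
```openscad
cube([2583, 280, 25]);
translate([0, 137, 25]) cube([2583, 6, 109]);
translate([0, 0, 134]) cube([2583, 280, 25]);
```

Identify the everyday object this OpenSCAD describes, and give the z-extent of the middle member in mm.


An I-beam. The web height is 109 mm.

Two wide flanges with a thin centred web — an I-beam. Overall 159 mm minus two 25 mm flanges gives a web of 159 − 2·25 = 109 mm.


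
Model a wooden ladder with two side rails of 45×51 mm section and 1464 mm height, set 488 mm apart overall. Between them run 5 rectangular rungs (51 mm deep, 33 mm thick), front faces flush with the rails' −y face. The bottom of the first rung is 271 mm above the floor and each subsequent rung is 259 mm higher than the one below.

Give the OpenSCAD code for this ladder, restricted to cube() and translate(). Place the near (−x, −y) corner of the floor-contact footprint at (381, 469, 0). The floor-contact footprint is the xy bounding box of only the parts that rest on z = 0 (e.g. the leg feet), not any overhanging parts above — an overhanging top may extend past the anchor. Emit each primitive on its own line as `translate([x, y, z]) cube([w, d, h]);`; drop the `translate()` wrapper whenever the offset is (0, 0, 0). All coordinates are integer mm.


translate([381, 469, 0]) cube([45, 51, 1464]);
translate([824, 469, 0]) cube([45, 51, 1464]);
translate([426, 469, 271]) cube([398, 51, 33]);
translate([426, 469, 530]) cube([398, 51, 33]);
translate([426, 469, 789]) cube([398, 51, 33]);
translate([426, 469, 1048]) cube([398, 51, 33]);
translate([426, 469, 1307]) cube([398, 51, 33]);


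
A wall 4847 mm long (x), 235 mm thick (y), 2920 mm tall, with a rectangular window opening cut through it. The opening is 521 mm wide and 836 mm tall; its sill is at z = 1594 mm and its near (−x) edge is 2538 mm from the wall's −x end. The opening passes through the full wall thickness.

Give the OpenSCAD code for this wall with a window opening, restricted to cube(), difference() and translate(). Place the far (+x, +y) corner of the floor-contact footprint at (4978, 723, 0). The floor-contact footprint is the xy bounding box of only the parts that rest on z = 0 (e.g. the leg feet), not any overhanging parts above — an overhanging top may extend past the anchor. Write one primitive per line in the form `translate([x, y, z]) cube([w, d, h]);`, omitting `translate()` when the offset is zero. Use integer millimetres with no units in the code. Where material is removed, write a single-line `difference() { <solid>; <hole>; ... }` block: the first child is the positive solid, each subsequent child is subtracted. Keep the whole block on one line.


difference() { translate([131, 488, 0]) cube([4847, 235, 2920]); translate([2669, 488, 1594]) cube([521, 235, 836]); }


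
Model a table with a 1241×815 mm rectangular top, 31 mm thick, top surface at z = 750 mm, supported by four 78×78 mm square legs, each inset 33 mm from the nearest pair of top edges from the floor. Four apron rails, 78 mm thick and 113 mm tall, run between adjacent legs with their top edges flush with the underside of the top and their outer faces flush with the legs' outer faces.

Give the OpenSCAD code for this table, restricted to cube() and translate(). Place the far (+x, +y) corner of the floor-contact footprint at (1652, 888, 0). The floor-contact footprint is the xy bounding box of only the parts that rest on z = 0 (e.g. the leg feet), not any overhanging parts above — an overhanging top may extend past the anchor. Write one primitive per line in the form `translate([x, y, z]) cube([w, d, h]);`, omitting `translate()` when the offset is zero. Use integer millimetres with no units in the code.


// leg_h = 750 - 31 = 719
// apron z = 719 - 113 = 606
translate([444, 106, 719]) cube([1241, 815, 31]);
translate([477, 139, 0]) cube([78, 78, 719]);
translate([1574, 139, 0]) cube([78, 78, 719]);
translate([477, 810, 0]) cube([78, 78, 719]);
translate([1574, 810, 0]) cube([78, 78, 719]);
translate([555, 139, 606]) cube([1019, 78, 113]);
translate([555, 810, 606]) cube([1019, 78, 113]);
translate([477, 217, 606]) cube([78, 593, 113]);
translate([1574, 217, 606]) cube([78, 593, 113]);


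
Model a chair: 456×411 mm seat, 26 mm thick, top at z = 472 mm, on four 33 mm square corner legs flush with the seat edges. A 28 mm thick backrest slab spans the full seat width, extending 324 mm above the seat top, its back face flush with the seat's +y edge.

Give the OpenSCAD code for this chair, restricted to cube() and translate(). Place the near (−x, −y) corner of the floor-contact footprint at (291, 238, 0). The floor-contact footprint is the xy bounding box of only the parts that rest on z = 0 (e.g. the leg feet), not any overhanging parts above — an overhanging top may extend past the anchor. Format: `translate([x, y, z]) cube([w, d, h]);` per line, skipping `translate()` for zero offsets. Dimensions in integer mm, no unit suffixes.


translate([291, 238, 446]) cube([456, 411, 26]);
translate([291, 238, 0]) cube([33, 33, 446]);
translate([714, 238, 0]) cube([33, 33, 446]);
translate([291, 616, 0]) cube([33, 33, 446]);
translate([714, 616, 0]) cube([33, 33, 446]);
translate([291, 621, 472]) cube([456, 28, 324]);


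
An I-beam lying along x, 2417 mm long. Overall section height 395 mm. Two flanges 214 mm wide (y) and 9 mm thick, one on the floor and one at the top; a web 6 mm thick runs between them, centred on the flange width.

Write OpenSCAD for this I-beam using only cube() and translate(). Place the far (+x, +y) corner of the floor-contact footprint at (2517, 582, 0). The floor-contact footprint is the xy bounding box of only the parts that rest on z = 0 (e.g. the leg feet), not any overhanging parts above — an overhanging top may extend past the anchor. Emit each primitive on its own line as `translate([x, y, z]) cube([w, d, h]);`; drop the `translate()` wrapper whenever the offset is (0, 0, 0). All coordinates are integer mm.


translate([100, 368, 0]) cube([2417, 214, 9]);
translate([100, 472, 9]) cube([2417, 6, 377]);
translate([100, 368, 386]) cube([2417, 214, 9]);


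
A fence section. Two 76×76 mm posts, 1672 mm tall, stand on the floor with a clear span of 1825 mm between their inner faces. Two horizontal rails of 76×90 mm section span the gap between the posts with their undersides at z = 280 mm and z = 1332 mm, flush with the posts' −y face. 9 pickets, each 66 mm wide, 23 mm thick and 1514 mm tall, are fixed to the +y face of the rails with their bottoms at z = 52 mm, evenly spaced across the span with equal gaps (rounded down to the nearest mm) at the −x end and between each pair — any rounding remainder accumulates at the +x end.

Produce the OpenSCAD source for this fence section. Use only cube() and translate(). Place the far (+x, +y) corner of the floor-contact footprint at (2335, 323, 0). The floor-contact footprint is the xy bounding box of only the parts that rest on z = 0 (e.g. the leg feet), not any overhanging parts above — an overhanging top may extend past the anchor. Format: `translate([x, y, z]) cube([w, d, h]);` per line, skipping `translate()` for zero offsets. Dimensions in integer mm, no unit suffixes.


translate([358, 247, 0]) cube([76, 76, 1672]);
translate([2259, 247, 0]) cube([76, 76, 1672]);
translate([434, 247, 280]) cube([1825, 76, 90]);
translate([434, 247, 1332]) cube([1825, 76, 90]);
translate([557, 323, 52]) cube([66, 23, 1514]);
translate([746, 323, 52]) cube([66, 23, 1514]);
translate([935, 323, 52]) cube([66, 23, 1514]);
translate([1124, 323, 52]) cube([66, 23, 1514]);
translate([1313, 323, 52]) cube([66, 23, 1514]);
translate([1502, 323, 52]) cube([66, 23, 1514]);
translate([1691, 323, 52]) cube([66, 23, 1514]);
translate([1880, 323, 52]) cube([66, 23, 1514]);
translate([2069, 323, 52]) cube([66, 23, 1514]);


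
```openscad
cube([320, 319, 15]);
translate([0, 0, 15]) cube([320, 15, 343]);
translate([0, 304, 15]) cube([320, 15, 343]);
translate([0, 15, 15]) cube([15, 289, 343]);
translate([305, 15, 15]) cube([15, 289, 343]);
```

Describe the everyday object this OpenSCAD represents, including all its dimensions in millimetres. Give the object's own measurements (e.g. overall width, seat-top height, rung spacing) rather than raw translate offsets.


An open-topped rectangular box: outside dimensions 320×319×358 mm, with a uniform wall and base thickness of 15 mm. The base is a full 320×319 slab on the floor; four walls sit on top of the base. The front and back walls (the −y and +y sides) span the full width; the two side walls fit between them.


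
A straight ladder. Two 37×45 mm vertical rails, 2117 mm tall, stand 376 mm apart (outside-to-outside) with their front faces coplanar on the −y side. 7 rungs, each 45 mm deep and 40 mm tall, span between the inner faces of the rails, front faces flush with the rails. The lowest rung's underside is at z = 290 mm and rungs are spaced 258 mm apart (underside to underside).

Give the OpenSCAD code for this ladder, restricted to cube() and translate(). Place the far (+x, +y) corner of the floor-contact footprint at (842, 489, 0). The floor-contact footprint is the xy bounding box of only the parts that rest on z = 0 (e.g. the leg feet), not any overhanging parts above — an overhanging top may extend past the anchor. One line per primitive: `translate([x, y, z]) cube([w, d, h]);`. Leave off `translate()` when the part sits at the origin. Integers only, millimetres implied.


// rung span = 376 - 2*37 = 302
// rung[k] z = 290 + k*258
translate([466, 444, 0]) cube([37, 45, 2117]);
translate([805, 444, 0]) cube([37, 45, 2117]);
translate([503, 444, 290]) cube([302, 45, 40]);
translate([503, 444, 548]) cube([302, 45, 40]);
translate([503, 444, 806]) cube([302, 45, 40]);
translate([503, 444, 1064]) cube([302, 45, 40]);
translate([503, 444, 1322]) cube([302, 45, 40]);
translate([503, 444, 1580]) cube([302, 45, 40]);
translate([503, 444, 1838]) cube([302, 45, 40]);


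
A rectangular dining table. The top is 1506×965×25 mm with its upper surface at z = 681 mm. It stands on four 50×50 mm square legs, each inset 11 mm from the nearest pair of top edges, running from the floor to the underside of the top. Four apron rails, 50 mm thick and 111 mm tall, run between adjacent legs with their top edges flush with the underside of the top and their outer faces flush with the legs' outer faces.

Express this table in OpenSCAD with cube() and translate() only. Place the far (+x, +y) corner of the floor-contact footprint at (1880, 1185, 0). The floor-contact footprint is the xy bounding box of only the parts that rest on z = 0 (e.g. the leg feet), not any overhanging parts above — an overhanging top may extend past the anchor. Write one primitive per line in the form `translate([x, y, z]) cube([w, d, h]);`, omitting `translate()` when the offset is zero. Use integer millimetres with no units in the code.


translate([385, 231, 656]) cube([1506, 965, 25]);
translate([396, 242, 0]) cube([50, 50, 656]);
translate([1830, 242, 0]) cube([50, 50, 656]);
translate([396, 1135, 0]) cube([50, 50, 656]);
translate([1830, 1135, 0]) cube([50, 50, 656]);
translate([446, 242, 545]) cube([1384, 50, 111]);
translate([446, 1135, 545]) cube([1384, 50, 111]);
translate([396, 292, 545]) cube([50, 843, 111]);
translate([1830, 292, 545]) cube([50, 843, 111]);


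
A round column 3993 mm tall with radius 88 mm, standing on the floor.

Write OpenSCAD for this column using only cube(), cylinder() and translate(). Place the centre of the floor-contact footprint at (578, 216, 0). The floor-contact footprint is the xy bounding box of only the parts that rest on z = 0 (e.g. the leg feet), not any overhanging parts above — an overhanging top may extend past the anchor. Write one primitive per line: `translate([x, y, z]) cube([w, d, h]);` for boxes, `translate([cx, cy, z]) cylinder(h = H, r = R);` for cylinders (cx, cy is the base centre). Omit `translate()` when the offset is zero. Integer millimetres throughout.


translate([578, 216, 0]) cylinder(h = 3993, r = 88);


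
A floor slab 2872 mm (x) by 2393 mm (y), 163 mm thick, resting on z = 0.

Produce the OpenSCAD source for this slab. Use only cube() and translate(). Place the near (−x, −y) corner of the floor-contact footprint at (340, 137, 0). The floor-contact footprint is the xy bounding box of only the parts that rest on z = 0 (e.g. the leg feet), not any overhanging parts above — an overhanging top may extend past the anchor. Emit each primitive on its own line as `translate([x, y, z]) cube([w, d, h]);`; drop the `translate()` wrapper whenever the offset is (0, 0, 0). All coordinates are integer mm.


translate([340, 137, 0]) cube([2872, 2393, 163]);


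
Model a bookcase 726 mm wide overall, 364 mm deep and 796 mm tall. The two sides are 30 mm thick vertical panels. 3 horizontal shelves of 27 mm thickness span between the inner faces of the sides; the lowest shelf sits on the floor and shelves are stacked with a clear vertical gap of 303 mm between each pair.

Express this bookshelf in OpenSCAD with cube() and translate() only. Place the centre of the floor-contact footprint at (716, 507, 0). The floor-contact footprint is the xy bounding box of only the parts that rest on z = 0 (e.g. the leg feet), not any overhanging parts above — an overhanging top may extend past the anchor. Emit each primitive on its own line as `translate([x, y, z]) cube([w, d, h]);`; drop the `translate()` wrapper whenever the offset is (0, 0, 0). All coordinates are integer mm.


translate([353, 325, 0]) cube([30, 364, 796]);
translate([1049, 325, 0]) cube([30, 364, 796]);
translate([383, 325, 0]) cube([666, 364, 27]);
translate([383, 325, 330]) cube([666, 364, 27]);
translate([383, 325, 660]) cube([666, 364, 27]);


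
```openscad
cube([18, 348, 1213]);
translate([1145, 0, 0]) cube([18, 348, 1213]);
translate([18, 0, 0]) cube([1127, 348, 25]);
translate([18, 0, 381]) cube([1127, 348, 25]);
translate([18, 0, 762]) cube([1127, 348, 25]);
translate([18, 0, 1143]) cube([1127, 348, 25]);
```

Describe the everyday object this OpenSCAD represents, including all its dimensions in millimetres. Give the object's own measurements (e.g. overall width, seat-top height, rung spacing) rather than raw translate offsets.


An open bookshelf. Two side panels, each 18 mm thick, 348 mm deep and 1213 mm tall, stand 1163 mm apart (outside-to-outside). Between them sit 4 shelves, each 25 mm thick and 348 mm deep, spanning the full gap between the sides. The bottom shelf rests on the floor (its underside at z = 0) and the clear gap between one shelf's top and the next shelf's underside is 356 mm.


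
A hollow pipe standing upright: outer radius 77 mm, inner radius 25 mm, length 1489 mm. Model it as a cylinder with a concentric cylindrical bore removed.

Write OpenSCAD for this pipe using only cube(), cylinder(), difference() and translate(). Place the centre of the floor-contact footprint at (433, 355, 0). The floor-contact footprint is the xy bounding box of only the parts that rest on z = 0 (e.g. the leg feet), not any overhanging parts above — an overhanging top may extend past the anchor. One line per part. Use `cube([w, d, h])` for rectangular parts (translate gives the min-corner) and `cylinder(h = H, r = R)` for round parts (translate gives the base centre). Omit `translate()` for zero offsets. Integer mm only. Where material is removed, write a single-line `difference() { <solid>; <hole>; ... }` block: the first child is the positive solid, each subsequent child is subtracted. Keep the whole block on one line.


difference() { translate([433, 355, 0]) cylinder(h = 1489, r = 77); translate([433, 355, 0]) cylinder(h = 1489, r = 25); }


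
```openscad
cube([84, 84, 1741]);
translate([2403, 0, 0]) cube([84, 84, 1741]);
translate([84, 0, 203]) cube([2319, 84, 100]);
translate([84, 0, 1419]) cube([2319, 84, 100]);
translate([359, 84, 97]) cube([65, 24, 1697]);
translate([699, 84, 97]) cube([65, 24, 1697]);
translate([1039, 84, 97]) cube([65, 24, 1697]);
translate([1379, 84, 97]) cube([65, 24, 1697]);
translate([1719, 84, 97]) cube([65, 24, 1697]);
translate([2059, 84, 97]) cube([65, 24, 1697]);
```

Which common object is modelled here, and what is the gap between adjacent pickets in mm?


A fence section. The picket gap is 275 mm.

Two posts, two rails, 6 pickets — a fence section. Span 2319 mm holds 6 pickets of 65 mm with 7 equal gaps: ⌊(2319 − 6·65) / 7⌋ = 275 mm.


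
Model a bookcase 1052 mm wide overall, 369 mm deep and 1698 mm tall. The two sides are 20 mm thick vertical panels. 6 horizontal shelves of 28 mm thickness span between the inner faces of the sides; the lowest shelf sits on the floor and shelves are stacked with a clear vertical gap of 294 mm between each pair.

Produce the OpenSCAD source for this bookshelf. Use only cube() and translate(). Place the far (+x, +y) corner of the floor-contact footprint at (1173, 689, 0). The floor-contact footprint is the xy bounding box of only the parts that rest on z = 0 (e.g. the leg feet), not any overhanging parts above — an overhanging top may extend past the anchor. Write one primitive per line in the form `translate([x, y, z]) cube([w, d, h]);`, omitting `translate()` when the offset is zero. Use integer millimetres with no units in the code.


translate([121, 320, 0]) cube([20, 369, 1698]);
translate([1153, 320, 0]) cube([20, 369, 1698]);
translate([141, 320, 0]) cube([1012, 369, 28]);
translate([141, 320, 322]) cube([1012, 369, 28]);
translate([141, 320, 644]) cube([1012, 369, 28]);
translate([141, 320, 966]) cube([1012, 369, 28]);
translate([141, 320, 1288]) cube([1012, 369, 28]);
translate([141, 320, 1610]) cube([1012, 369, 28]);


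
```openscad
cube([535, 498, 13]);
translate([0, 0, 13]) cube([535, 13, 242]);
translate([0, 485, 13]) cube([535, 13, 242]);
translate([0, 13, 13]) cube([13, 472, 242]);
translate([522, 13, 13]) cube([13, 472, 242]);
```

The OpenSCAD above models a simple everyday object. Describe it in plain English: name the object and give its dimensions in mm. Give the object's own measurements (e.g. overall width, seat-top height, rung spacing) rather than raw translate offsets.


An open-topped rectangular box: outside dimensions 535×498×255 mm, with a uniform wall and base thickness of 13 mm. The base is a full 535×498 slab on the floor; four walls sit on top of the base. The front and back walls (the −y and +y sides) span the full width; the two side walls fit between them.


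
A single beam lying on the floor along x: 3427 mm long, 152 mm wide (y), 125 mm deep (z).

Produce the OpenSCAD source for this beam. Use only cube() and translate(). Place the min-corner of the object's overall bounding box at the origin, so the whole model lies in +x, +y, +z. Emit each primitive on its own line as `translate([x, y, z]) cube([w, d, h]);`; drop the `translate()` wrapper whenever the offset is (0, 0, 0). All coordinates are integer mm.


cube([3427, 152, 125]);


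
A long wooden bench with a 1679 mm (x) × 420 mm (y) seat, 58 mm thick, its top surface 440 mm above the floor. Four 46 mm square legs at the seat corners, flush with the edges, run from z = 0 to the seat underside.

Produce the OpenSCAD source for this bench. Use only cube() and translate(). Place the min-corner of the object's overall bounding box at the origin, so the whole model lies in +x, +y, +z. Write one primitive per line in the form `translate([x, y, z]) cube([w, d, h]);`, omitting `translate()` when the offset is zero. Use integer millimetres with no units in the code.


// leg_h = 440 − 58 = 382
translate([0, 0, 382]) cube([1679, 420, 58]);
cube([46, 46, 382]);
translate([0, 374, 0]) cube([46, 46, 382]);
translate([1633, 0, 0]) cube([46, 46, 382]);
translate([1633, 374, 0]) cube([46, 46, 382]);


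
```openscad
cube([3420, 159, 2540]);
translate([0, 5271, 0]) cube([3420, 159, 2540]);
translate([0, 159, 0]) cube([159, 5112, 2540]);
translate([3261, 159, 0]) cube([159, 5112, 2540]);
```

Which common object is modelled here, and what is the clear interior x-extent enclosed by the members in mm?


A house (or room) frame. The interior width is 3102 mm.

Four 2540 mm walls enclosing a rectangle with no floor or roof — a room or house frame. Outside width is 3420 mm and wall thickness is 159 mm, so the interior width is 3420 − 2 × 159 = 3102 mm.


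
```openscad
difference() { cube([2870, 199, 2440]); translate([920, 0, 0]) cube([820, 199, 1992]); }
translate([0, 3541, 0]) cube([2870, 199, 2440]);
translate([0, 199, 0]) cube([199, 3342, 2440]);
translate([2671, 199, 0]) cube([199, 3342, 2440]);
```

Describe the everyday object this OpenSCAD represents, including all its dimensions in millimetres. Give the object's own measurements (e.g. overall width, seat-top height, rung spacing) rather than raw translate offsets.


A single room: four walls, each 2440 mm tall and 199 mm thick, enclosing an outside footprint 2870×3740 mm (x × y), no floor or roof. The front and back walls (−y and +y sides) run the full x-width; the side walls fit between their inner faces. A door opening 820 mm wide and 1992 mm tall is cut through the front wall from the floor up, its −x edge 920 mm from the wall's −x end.


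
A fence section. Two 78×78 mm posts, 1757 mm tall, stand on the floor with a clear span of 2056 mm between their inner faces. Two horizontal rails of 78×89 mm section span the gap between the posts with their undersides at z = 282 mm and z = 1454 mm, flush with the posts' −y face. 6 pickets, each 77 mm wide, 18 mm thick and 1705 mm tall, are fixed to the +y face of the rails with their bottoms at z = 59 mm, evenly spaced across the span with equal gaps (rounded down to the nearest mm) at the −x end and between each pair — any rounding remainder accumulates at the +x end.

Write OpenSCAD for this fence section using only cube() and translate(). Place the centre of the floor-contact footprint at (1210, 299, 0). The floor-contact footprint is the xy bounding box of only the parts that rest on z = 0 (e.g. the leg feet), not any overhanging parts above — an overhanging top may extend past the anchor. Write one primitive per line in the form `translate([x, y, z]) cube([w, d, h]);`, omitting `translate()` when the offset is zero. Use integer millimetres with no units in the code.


translate([104, 260, 0]) cube([78, 78, 1757]);
translate([2238, 260, 0]) cube([78, 78, 1757]);
translate([182, 260, 282]) cube([2056, 78, 89]);
translate([182, 260, 1454]) cube([2056, 78, 89]);
translate([409, 338, 59]) cube([77, 18, 1705]);
translate([713, 338, 59]) cube([77, 18, 1705]);
translate([1017, 338, 59]) cube([77, 18, 1705]);
translate([1321, 338, 59]) cube([77, 18, 1705]);
translate([1625, 338, 59]) cube([77, 18, 1705]);
translate([1929, 338, 59]) cube([77, 18, 1705]);


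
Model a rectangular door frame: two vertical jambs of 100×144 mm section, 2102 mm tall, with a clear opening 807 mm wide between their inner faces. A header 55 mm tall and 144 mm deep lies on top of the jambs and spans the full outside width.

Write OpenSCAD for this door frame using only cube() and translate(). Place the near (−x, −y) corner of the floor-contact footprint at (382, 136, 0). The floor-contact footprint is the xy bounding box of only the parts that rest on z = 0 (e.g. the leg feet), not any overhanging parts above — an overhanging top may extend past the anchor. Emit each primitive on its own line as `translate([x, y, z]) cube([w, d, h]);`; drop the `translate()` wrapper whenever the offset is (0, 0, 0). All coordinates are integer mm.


translate([382, 136, 0]) cube([100, 144, 2102]);
translate([1289, 136, 0]) cube([100, 144, 2102]);
translate([382, 136, 2102]) cube([1007, 144, 55]);
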